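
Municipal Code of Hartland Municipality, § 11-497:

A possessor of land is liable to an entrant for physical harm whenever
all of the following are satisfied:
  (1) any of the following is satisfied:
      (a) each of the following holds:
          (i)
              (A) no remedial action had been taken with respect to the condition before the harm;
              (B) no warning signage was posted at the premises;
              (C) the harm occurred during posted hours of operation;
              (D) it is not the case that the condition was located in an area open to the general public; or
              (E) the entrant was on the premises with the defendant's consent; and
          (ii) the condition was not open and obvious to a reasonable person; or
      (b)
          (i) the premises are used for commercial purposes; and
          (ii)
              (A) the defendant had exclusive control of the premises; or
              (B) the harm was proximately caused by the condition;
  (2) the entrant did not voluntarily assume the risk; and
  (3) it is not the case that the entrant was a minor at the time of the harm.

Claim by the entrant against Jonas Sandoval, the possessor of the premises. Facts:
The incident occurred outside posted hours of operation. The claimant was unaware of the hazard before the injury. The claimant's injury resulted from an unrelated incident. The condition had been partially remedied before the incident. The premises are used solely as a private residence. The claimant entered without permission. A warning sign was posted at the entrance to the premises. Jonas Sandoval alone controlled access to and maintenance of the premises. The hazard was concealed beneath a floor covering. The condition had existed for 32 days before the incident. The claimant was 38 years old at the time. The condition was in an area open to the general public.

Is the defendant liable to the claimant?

(A) no remedial action — fails.
(B) no signage posted — not satisfied.
(C) during posted hours — not met.
(D) not (public area) — not met.
(E) consent to enter — not satisfied.
(i): F OR F OR F OR F OR F → false.
(ii) not open/obvious — holds.
(a) = F AND T = false.
(i) commercial use — fails.
(A) exclusive control — met.
(B) proximate cause — fails.
(ii) = T OR F = true.
(b) = F AND T = false.
(1) = F OR F = false.
(2) no assumed risk — met.
(3) not (entrant a minor) — satisfied.
Overall = F AND T AND T = false.

No — not liable.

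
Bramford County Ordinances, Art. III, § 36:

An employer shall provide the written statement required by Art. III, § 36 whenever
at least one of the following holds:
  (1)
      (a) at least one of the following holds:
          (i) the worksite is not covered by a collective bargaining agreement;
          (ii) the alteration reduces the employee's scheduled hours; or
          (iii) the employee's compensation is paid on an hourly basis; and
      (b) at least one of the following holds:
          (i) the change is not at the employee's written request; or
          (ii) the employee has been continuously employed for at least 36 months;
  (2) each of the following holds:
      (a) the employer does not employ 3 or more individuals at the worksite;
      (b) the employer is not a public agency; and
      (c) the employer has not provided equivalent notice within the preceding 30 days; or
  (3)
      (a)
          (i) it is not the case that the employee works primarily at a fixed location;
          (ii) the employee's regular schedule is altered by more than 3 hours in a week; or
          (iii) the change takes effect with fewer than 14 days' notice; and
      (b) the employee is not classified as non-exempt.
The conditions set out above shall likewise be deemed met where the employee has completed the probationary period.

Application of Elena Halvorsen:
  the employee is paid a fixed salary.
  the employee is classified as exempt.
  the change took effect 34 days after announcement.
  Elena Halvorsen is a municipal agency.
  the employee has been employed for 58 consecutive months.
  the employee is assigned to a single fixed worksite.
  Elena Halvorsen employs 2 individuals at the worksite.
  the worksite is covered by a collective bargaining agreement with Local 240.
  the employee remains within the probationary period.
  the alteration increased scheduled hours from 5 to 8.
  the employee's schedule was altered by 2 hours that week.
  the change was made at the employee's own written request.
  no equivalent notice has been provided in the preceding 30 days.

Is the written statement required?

(i) no CBA — not met.
(ii) hours reduced — not met.
(iii) hourly-paid — not satisfied.
(a): F OR F OR F → false.
(i) not employee-requested — not met.
(ii) tenure ≥ 36 mo. — satisfied.
(b) = F OR T = true.
So (1) is not satisfied (F AND T).
(a) not (≥ 3 at site) — satisfied.
(b) not (public agency) — not satisfied.
(c) no recent notice — satisfied.
(2): T AND F AND T → false.
(i) not (fixed location) — not met.
(ii) schedule shift > 3h — fails.
(iii) < 14 days' notice — not satisfied.
(a) = F OR F OR F = false.
(b) not (non-exempt) — holds.
(3) = F AND T = false.
So Overall is not satisfied (F OR F OR F).
Exception (past probation) — not satisfied.
Result: main false OR exception false → false.

No — not required.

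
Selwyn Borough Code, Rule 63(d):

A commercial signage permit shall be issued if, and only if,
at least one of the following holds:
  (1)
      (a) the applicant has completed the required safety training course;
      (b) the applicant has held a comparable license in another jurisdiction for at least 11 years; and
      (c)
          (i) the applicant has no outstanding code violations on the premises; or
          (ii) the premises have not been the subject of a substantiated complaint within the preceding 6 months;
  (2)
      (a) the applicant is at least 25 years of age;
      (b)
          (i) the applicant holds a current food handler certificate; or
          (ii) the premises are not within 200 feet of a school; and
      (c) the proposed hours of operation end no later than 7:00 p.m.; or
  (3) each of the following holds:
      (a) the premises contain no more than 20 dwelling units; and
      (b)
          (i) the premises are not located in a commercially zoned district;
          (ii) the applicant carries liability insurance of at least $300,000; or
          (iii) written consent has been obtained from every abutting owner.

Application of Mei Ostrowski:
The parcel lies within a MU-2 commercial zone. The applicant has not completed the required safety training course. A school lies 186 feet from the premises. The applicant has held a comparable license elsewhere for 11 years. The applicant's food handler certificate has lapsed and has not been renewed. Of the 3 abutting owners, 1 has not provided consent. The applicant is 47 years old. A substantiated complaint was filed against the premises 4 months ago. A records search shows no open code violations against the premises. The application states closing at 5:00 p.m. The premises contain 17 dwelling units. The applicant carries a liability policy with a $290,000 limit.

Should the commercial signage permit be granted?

(a) safety training — not satisfied.
(b) prior license ≥ 11 yr — satisfied.
(i) no code violations — met.
(ii) no complaint in 6 mo. — not met.
(c): T OR F → true.
So (1) is not satisfied (F AND T AND T).
(a) age ≥ 25 — met.
(i) food handler cert. — not satisfied.
(ii) ≥200 ft from school — fails.
So (b) is not satisfied (F OR F).
(c) closes by 7 p.m. — holds.
(2): T AND F AND T → false.
(a) ≤ 20 units — satisfied.
(i) not (commercially zoned) — fails.
(ii) insurance ≥ $300,000 — not met.
(iii) all abutters consent — not met.
So (b) is not satisfied (F OR F OR F).
(3) = T AND F = false.
Overall: F OR F OR F → false.

No — denied.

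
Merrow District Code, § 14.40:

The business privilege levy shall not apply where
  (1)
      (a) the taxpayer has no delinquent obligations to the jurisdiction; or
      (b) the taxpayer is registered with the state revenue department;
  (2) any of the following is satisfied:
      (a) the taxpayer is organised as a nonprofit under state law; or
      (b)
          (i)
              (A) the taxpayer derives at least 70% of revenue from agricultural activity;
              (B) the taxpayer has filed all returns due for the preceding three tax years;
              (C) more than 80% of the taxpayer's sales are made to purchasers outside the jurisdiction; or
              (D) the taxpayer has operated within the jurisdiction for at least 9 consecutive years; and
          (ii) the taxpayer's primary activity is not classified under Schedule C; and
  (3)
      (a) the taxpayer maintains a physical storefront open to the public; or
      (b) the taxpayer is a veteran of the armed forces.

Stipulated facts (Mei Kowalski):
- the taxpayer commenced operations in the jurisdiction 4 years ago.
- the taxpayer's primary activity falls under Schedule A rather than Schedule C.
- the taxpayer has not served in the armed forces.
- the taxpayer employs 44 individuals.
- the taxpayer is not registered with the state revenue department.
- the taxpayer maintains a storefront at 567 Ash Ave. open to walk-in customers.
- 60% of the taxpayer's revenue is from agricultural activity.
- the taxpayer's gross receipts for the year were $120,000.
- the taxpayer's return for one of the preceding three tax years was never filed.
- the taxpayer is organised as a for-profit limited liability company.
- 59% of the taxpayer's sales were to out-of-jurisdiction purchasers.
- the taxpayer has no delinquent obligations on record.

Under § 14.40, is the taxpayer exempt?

(a) no delinquency — holds.
(b) state-registered — not met.
So (1) is satisfied (T OR F).
(a) nonprofit — not satisfied.
(A) ≥70% agricultural — not met.
(B) returns current — not met.
(C) >80% out-of-jur. sales — not met.
(D) ≥ 9 yrs in jurisdiction — not met.
(i) = F OR F OR F OR F = false.
(ii) not (Schedule C activity) — holds.
So (b) is not satisfied (F AND T).
(2) = F OR F = false.
(a) has storefront — satisfied.
(b) veteran — fails.
So (3) is satisfied (T OR F).
Overall: T AND F AND T → false.

No — not exempt.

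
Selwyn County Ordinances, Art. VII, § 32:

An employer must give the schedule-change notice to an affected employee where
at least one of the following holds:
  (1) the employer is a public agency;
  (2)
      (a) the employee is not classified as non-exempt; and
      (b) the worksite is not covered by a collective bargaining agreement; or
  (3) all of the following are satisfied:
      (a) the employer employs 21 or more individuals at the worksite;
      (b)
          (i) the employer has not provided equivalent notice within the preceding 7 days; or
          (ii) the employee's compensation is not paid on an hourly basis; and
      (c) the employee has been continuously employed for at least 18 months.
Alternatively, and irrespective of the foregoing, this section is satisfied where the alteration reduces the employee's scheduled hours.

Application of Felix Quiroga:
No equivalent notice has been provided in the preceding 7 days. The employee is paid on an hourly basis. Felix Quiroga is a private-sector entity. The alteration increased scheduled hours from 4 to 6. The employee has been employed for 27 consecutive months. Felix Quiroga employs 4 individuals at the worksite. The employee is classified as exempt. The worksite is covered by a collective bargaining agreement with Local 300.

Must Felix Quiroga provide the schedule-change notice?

(1) public agency — not met.
(a) not (non-exempt) — holds.
(b) no CBA — fails.
(2) = T AND F = false.
(a) ≥ 21 at site — fails.
(i) no recent notice — satisfied.
(ii) not (hourly-paid) — fails.
(b): T OR F → true.
(c) tenure ≥ 18 mo. — satisfied.
(3): F AND T AND T → false.
Overall: F OR F OR F → false.
Exception (hours reduced) — not satisfied.
Result: main false OR exception false → false.

No — not required.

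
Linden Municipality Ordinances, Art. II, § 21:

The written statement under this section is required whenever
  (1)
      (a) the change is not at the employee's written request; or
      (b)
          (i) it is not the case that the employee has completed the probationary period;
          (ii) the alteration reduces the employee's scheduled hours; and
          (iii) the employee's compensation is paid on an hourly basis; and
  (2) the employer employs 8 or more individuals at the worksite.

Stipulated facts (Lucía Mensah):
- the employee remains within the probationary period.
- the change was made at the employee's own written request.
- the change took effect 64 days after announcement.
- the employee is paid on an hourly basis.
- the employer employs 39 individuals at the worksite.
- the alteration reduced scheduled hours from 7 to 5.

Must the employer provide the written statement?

Yes — required.

(a) not employee-requested — not satisfied.
(i) not (past probation) — holds.
(ii) hours reduced — holds.
(iii) hourly-paid — satisfied.
(b) = T AND T AND T = true.
So (1) is satisfied (F OR T).
(2) ≥ 8 at site — satisfied.
Overall = T AND T = true.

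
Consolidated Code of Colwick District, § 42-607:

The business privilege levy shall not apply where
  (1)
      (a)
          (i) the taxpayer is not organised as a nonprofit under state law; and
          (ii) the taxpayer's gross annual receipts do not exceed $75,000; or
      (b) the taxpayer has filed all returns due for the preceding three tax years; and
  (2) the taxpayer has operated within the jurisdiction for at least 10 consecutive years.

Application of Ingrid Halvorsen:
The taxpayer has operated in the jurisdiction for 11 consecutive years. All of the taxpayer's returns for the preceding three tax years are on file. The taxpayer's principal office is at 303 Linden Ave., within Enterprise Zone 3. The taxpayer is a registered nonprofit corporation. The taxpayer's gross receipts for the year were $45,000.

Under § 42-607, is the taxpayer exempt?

Yes — exempt.

(i) not (nonprofit) — not met.
(ii) receipts ≤ $75,000 — satisfied.
(a): F AND T → false.
(b) returns current — met.
So (1) is satisfied (F OR T).
(2) ≥ 10 yrs in jurisdiction — satisfied.
Overall = T AND T = true.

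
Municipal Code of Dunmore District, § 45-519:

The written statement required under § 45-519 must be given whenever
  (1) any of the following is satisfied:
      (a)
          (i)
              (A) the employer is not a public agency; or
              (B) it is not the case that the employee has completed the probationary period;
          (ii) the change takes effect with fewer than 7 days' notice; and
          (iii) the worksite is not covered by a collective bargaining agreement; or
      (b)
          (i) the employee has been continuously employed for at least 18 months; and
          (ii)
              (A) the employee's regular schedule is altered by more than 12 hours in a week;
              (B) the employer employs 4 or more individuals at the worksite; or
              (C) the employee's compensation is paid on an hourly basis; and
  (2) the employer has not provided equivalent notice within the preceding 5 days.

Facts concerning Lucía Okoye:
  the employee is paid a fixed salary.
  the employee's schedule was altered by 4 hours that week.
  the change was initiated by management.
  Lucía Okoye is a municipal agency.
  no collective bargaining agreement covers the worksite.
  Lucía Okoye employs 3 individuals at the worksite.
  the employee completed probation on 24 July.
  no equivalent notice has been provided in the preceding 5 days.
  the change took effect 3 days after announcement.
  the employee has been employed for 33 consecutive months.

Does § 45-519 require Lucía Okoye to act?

No — not required.

(A) not (public agency) — not met.
(B) not (past probation) — not satisfied.
(i): F OR F → false.
(ii) < 7 days' notice — met.
(iii) no CBA — satisfied.
(a): F AND T AND T → false.
(i) tenure ≥ 18 mo. — holds.
(A) schedule shift > 12h — fails.
(B) ≥ 4 at site — not met.
(C) hourly-paid — not satisfied.
(ii): F OR F OR F → false.
(b): T AND F → false.
(1): F OR F → false.
(2) no recent notice — holds.
Overall: F AND T → false.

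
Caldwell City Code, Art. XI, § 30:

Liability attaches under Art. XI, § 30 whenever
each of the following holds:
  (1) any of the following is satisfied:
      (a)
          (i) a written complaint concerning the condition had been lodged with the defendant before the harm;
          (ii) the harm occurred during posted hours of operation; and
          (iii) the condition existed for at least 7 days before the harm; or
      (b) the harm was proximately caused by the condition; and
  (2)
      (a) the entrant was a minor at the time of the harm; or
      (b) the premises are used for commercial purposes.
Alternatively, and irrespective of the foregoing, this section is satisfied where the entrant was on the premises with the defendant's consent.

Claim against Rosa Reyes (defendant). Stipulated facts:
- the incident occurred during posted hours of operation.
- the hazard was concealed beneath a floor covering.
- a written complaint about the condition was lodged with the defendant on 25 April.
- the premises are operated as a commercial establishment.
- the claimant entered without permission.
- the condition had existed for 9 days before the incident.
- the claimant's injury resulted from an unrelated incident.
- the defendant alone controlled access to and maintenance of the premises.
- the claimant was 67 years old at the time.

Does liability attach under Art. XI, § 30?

Yes — liable.

(i) complaint lodged — satisfied.
(ii) during posted hours — satisfied.
(iii) condition ≥7 days old — met.
(a) = T AND T AND T = true.
(b) proximate cause — fails.
So (1) is satisfied (T OR F).
(a) entrant a minor — not met.
(b) commercial use — met.
(2): F OR T → true.
Overall: T AND T → true.
Exception (consent to enter) — not satisfied.
Result: main true OR exception false → true.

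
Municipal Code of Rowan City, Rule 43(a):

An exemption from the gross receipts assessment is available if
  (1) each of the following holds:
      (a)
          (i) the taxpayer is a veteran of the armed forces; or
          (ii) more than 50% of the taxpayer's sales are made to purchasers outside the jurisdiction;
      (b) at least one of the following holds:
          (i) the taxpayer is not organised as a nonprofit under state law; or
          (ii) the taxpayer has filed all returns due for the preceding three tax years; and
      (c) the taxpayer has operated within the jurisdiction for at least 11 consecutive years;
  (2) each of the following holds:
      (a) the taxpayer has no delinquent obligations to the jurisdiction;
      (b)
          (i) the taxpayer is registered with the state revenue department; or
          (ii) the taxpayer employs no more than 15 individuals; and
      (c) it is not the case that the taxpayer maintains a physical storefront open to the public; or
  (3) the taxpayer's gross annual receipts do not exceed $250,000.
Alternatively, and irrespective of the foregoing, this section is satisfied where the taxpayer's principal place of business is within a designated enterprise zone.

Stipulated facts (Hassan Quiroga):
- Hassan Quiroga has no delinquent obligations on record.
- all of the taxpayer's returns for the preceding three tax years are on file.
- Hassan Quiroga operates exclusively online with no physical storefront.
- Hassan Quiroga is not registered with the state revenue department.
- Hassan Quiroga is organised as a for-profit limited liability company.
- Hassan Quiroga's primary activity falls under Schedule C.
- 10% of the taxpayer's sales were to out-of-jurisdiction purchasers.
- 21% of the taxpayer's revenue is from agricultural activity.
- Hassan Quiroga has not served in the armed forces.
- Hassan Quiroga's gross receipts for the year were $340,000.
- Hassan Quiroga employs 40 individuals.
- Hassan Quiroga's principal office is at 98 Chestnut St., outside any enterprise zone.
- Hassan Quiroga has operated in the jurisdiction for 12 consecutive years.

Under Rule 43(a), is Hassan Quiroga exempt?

No — not exempt.

(i) veteran — not met.
(ii) >50% out-of-jur. sales — fails.
So (a) is not satisfied (F OR F).
(i) not (nonprofit) — holds.
(ii) returns current — holds.
So (b) is satisfied (T OR T).
(c) ≥ 11 yrs in jurisdiction — satisfied.
(1) = F AND T AND T = false.
(a) no delinquency — satisfied.
(i) state-registered — not met.
(ii) ≤ 15 employees — fails.
(b): F OR F → false.
(c) not (has storefront) — holds.
(2): T AND F AND T → false.
(3) receipts ≤ $250,000 — fails.
So Overall is not satisfied (F OR F OR F).
Exception (in enterprise zone) — not satisfied.
Result: main false OR exception false → false.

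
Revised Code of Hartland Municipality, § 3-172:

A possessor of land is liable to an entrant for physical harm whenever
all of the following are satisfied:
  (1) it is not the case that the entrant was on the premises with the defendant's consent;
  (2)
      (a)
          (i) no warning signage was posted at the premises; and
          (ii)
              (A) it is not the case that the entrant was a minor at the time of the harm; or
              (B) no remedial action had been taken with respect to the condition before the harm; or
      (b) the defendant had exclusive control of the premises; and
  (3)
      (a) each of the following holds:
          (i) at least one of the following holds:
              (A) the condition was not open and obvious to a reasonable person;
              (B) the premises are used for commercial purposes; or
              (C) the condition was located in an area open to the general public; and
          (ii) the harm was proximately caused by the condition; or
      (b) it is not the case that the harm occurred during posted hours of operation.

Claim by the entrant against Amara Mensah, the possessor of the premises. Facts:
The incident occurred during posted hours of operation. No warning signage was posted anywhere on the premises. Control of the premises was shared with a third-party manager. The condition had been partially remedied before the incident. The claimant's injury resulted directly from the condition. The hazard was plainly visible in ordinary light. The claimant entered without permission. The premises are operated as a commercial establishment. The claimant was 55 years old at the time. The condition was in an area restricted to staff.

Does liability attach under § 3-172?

Yes — liable.

(1) not (consent to enter) — satisfied.
(i) no signage posted — met.
(A) not (entrant a minor) — satisfied.
(B) no remedial action — not satisfied.
So (ii) is satisfied (T OR F).
(a) = T AND T = true.
(b) exclusive control — not met.
(2) = T OR F = true.
(A) not open/obvious — not met.
(B) commercial use — met.
(C) public area — fails.
So (i) is satisfied (F OR T OR F).
(ii) proximate cause — satisfied.
(a): T AND T → true.
(b) not (during posted hours) — not satisfied.
(3) = T OR F = true.
So Overall is satisfied (T AND T AND T).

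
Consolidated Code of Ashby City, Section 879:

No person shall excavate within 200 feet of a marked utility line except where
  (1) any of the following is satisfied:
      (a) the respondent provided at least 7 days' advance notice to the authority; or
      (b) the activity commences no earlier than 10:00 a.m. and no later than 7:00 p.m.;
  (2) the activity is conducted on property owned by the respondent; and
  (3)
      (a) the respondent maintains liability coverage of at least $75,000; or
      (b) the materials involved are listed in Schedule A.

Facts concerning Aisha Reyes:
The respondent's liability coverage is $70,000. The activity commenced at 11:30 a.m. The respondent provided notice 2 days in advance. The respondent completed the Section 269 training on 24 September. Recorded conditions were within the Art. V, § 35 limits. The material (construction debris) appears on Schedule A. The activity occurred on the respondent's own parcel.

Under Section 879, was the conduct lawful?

(a) ≥7 days' notice — fails.
(b) start within hours — met.
(1): F OR T → true.
(2) own property — holds.
(a) coverage ≥ $75,000 — not satisfied.
(b) Schedule A material — satisfied.
(3): F OR T → true.
Overall = T AND T AND T = true.

Yes — lawful.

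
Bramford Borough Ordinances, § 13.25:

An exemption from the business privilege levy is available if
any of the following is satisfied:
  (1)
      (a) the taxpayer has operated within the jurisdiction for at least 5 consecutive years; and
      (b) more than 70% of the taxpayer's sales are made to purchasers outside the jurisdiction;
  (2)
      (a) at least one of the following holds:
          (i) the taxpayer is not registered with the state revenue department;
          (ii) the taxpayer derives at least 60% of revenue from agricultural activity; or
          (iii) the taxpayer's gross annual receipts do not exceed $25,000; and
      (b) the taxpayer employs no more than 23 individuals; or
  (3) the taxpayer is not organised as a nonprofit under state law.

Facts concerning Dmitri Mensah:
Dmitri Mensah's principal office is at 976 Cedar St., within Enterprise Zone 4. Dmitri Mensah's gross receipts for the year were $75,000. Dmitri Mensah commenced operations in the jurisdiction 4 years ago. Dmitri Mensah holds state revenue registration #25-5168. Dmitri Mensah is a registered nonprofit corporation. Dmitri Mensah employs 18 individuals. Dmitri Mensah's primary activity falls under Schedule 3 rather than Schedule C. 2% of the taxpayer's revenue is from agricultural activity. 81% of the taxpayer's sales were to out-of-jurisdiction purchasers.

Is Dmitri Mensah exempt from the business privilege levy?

No — not exempt.

(a) ≥ 5 yrs in jurisdiction — not satisfied.
(b) >70% out-of-jur. sales — holds.
(1) = F AND T = false.
(i) not (state-registered) — fails.
(ii) ≥60% agricultural — not satisfied.
(iii) receipts ≤ $25,000 — not satisfied.
(a) = F OR F OR F = false.
(b) ≤ 23 employees — satisfied.
(2): F AND T → false.
(3) not (nonprofit) — fails.
So Overall is not satisfied (F OR F OR F).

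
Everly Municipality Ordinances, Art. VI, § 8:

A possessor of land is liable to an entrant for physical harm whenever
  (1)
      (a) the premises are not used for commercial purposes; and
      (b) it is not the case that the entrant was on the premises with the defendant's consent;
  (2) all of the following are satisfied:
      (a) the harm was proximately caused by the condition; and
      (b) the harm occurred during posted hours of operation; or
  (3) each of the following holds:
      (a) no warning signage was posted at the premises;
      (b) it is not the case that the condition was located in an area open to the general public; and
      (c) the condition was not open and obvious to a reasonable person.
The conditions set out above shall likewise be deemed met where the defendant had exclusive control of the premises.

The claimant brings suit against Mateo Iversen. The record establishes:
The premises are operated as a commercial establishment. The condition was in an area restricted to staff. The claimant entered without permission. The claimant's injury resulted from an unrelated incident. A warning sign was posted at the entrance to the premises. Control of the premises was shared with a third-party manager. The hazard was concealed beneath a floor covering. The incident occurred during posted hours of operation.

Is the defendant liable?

(a) not (commercial use) — not satisfied.
(b) not (consent to enter) — met.
(1): F AND T → false.
(a) proximate cause — not met.
(b) during posted hours — satisfied.
(2): F AND T → false.
(a) no signage posted — fails.
(b) not (public area) — holds.
(c) not open/obvious — met.
(3): F AND T AND T → false.
So Overall is not satisfied (F OR F OR F).
Exception (exclusive control) — not satisfied.
Result: main false OR exception false → false.

No — not liable.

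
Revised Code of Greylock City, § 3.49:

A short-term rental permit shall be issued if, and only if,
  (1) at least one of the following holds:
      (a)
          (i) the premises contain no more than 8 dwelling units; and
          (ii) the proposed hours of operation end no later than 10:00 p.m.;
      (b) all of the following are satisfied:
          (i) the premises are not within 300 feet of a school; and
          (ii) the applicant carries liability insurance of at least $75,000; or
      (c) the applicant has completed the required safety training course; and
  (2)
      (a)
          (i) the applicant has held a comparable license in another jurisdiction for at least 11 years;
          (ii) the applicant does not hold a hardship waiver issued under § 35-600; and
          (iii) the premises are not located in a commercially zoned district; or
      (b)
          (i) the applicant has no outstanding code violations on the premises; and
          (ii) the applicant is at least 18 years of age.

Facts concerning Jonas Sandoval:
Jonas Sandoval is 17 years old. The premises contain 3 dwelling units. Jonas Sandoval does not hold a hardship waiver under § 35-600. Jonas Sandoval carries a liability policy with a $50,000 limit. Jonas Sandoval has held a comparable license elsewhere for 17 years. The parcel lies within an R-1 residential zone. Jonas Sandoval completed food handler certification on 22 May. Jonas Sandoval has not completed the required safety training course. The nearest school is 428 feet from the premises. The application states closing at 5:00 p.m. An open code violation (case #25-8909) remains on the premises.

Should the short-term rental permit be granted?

(i) ≤ 8 units — holds.
(ii) closes by 10 p.m. — holds.
So (a) is satisfied (T AND T).
(i) ≥300 ft from school — holds.
(ii) insurance ≥ $75,000 — not met.
(b): T AND F → false.
(c) safety training — fails.
So (1) is satisfied (T OR F OR F).
(i) prior license ≥ 11 yr — satisfied.
(ii) not (hardship waiver) — met.
(iii) not (commercially zoned) — met.
(a): T AND T AND T → true.
(i) no code violations — not satisfied.
(ii) age ≥ 18 — not satisfied.
(b): F AND F → false.
So (2) is satisfied (T OR F).
So Overall is satisfied (T AND T).

Yes — granted.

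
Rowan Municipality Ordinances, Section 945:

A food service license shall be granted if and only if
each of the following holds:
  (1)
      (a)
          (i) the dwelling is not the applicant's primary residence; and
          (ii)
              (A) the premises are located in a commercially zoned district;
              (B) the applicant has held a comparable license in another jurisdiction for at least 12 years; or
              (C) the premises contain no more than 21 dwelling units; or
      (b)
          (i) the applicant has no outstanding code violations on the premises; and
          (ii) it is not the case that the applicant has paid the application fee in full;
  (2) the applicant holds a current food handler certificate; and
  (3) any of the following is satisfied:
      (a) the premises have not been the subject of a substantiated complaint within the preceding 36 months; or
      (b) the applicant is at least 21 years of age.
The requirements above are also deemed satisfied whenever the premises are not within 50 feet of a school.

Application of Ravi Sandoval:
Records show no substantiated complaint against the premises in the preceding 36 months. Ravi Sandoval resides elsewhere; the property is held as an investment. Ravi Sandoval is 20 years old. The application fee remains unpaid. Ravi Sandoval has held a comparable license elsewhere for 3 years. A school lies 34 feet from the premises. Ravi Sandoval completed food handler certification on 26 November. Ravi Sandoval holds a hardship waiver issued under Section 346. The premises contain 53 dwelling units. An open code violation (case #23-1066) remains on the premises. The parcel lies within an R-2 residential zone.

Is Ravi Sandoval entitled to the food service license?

No — denied.

(i) not (primary residence) — holds.
(A) commercially zoned — fails.
(B) prior license ≥ 12 yr — not met.
(C) ≤ 21 units — not met.
(ii): F OR F OR F → false.
So (a) is not satisfied (T AND F).
(i) no code violations — not satisfied.
(ii) not (fee paid) — satisfied.
(b): F AND T → false.
(1) = F OR F = false.
(2) food handler cert. — holds.
(a) no complaint in 36 mo. — satisfied.
(b) age ≥ 21 — not met.
So (3) is satisfied (T OR F).
Overall: F AND T AND T → false.
Exception (≥50 ft from school) — not satisfied.
Result: main false OR exception false → false.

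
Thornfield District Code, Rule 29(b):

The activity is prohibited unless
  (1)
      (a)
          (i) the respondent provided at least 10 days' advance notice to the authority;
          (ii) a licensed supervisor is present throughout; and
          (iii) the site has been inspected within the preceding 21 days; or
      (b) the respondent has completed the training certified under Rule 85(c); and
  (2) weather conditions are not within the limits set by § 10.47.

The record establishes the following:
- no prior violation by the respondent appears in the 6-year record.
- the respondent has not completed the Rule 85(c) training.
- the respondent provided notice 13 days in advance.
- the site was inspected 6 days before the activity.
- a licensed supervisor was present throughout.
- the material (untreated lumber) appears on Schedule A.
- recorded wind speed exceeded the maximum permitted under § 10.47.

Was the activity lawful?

(i) ≥10 days' notice — holds.
(ii) supervisor present — met.
(iii) site inspected — satisfied.
(a): T AND T AND T → true.
(b) training certified — fails.
(1) = T OR F = true.
(2) not (weather ok) — holds.
Overall = T AND T = true.

Yes — lawful.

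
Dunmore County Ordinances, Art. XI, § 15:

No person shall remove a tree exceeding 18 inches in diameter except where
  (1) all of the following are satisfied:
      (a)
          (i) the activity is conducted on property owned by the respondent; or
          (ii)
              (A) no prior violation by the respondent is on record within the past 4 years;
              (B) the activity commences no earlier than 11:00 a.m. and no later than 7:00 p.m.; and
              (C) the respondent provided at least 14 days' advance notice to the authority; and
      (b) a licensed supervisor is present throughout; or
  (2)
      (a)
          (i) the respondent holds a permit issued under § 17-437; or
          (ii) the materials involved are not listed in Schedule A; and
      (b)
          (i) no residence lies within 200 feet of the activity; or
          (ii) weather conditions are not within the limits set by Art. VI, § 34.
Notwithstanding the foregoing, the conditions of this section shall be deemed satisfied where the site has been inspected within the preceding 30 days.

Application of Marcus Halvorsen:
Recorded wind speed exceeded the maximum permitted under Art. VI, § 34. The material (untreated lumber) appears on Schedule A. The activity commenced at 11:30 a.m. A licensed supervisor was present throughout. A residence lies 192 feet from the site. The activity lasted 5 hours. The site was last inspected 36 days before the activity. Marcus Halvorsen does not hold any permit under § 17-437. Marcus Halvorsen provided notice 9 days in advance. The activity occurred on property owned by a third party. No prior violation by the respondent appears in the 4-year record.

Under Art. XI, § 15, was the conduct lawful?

No — unlawful.

(i) own property — not met.
(A) no prior violation — holds.
(B) start within hours — met.
(C) ≥14 days' notice — not satisfied.
(ii) = T AND T AND F = false.
(a) = F OR F = false.
(b) supervisor present — satisfied.
(1): F AND T → false.
(i) holds permit — not met.
(ii) not (Schedule A material) — not met.
(a): F OR F → false.
(i) no residence in 200 ft — fails.
(ii) not (weather ok) — holds.
(b) = F OR T = true.
So (2) is not satisfied (F AND T).
So Overall is not satisfied (F OR F).
Exception (site inspected) — not satisfied.
Result: main false OR exception false → false.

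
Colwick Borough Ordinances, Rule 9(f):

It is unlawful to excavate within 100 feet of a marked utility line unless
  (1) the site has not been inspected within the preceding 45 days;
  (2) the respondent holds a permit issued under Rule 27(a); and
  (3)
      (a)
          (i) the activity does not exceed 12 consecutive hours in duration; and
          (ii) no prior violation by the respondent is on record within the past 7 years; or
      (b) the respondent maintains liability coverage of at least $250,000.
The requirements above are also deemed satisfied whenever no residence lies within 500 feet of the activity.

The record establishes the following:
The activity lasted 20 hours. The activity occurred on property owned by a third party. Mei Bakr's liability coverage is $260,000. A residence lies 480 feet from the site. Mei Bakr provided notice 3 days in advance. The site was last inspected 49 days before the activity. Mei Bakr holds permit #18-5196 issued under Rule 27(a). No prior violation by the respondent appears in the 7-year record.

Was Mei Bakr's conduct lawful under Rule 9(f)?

(1) not (site inspected) — holds.
(2) holds permit — satisfied.
(i) ≤ 12 hrs duration — fails.
(ii) no prior violation — met.
(a): F AND T → false.
(b) coverage ≥ $250,000 — met.
So (3) is satisfied (F OR T).
Overall = T AND T AND T = true.
Exception (no residence in 500 ft) — not satisfied.
Result: main true OR exception false → true.

Yes — lawful.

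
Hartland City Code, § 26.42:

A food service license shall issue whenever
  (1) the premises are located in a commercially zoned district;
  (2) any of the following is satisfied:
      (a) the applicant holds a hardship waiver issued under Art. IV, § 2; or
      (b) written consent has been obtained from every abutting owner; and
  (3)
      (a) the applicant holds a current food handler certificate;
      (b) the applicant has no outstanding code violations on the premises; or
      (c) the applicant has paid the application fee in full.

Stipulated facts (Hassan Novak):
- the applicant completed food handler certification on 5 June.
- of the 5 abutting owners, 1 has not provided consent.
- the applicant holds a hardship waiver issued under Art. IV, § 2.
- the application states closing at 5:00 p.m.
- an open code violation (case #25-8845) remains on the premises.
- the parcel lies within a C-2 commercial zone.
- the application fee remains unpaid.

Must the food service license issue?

(1) commercially zoned — holds.
(a) hardship waiver — holds.
(b) all abutters consent — not met.
So (2) is satisfied (T OR F).
(a) food handler cert. — satisfied.
(b) no code violations — not satisfied.
(c) fee paid — fails.
(3): T OR F OR F → true.
Overall: T AND T AND T → true.

Yes — granted.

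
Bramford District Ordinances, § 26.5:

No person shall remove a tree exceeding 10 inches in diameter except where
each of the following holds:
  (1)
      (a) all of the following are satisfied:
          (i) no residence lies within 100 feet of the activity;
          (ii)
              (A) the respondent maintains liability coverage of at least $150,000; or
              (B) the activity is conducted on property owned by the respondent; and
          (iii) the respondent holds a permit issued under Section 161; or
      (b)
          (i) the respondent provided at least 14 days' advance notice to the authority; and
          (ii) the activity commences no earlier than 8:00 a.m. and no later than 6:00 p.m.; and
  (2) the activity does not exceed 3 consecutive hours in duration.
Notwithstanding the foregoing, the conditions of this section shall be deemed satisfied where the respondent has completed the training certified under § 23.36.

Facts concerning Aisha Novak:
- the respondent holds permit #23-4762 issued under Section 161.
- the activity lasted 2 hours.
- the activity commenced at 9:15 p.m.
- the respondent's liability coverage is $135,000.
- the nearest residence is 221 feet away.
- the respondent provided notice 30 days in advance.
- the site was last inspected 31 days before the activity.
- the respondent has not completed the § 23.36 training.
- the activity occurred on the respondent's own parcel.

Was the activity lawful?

Yes — lawful.

(i) no residence in 100 ft — satisfied.
(A) coverage ≥ $150,000 — fails.
(B) own property — met.
(ii): F OR T → true.
(iii) holds permit — holds.
So (a) is satisfied (T AND T AND T).
(i) ≥14 days' notice — holds.
(ii) start within hours — fails.
(b) = T AND F = false.
So (1) is satisfied (T OR F).
(2) ≤ 3 hrs duration — satisfied.
So Overall is satisfied (T AND T).
Exception (training certified) — not satisfied.
Result: main true OR exception false → true.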